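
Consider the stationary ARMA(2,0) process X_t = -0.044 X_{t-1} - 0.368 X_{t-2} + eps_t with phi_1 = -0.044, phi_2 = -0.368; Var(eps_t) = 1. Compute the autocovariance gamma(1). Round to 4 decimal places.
\gamma(1) = -0.0372

Multiply the model equation by X_{t-k} and take expectations. With theta_0 = psi_0 = 1 and psi_j the MA(infinity) weights, this gives
  gamma(k) - sum_i phi_i gamma(k-i) = c_k,
  c_k = sigma^2 * sum_{j=k..q} theta_j psi_{j-k}   (c_k = 0 for k > q),
using gamma(-m) = gamma(m).
Pure AR (q = 0): c_0 = sigma^2 = 1, c_k = 0 for k >= 1.
Equations for k = 0, 1, 2 (AR order 2, c_2 = 0):
  (E0) gamma(0) = phi_1 gamma(1) + phi_2 gamma(2) + c_0
  (E1) gamma(1) = phi_1 gamma(0) + phi_2 gamma(1) + c_1
  (E2) gamma(2) = phi_1 gamma(1) + phi_2 gamma(0)
From (E1): gamma(1) = A gamma(0) + B with
  A = phi_1 / (1 - phi_2) = -0.044 / 1.368 = -0.032164,   B = c_1 / (1 - phi_2) = 0 / 1.368 = 0.
Insert (E2) into (E0): gamma(0) (1 - phi_2^2) = phi_1 (1 + phi_2) gamma(1) + c_0.
  phi_1 (1 + phi_2) = (-0.044)(0.632) = -0.027808,   1 - phi_2^2 = 0.864576.
Replace gamma(1) by A gamma(0) + B and collect gamma(0):
  gamma(0) [0.864576 - (-0.027808)(-0.032164)] = c_0 = 1
  gamma(0) * 0.863682 = 1
  gamma(0) = 1 / 0.863682 = 1.157834.
  gamma(1) = A gamma(0) = (-0.032164)(1.157834) = -0.03724.
Therefore gamma(1) = -0.0372 (to 4 decimal places).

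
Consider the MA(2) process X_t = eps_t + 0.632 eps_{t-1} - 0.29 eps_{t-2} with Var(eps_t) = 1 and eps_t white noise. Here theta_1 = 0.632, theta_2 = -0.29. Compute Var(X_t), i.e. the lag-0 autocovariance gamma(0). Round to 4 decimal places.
\gamma(0) = 1.4835

For an MA(q) process X_t = eps_t + sum_i theta_i eps_{t-i} with
Var(eps_t) = sigma^2, the variance is
  gamma(0) = sigma^2 * (1 + sum_i theta_i^2).
  sum_i theta_i^2 = (0.632)^2 + (-0.29)^2 = 0.399424 + 0.0841 = 0.483524.
  gamma(0) = 1 * (1 + 0.483524) = 1 * 1.483524 = 1.483524, which rounds to 1.4835.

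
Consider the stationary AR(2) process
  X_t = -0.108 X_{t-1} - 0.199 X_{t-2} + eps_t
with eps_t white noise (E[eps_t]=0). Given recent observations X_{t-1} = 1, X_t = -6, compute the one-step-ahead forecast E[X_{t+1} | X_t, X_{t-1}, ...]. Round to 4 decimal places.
E[X_{t+1} \mid \mathcal F_t] = 0.4490

For an AR(p) model X_t = c + sum_i phi_i X_{t-i} + eps_t, the
one-step-ahead conditional mean is
  E[X_{t+1} | X_t, ...] = c + sum_i phi_i X_{t+1-i}.
Substitute known values:
  E[X_{t+1} | ...] = (-0.108) * (-6) + (-0.199) * (1)
                   = 0.4490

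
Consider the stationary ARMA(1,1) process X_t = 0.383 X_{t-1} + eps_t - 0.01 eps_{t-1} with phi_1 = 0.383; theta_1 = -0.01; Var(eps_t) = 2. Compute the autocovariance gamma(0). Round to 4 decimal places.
\gamma(0) = 2.3261

Multiply the model equation by X_{t-k} and take expectations. With theta_0 = psi_0 = 1 and psi_j the MA(infinity) weights, this gives
  gamma(k) - sum_i phi_i gamma(k-i) = c_k,
  c_k = sigma^2 * sum_{j=k..q} theta_j psi_{j-k}   (c_k = 0 for k > q),
using gamma(-m) = gamma(m).
psi-weights needed (psi_j = theta_j + sum_i phi_i psi_{j-i}):
  psi_1 = theta_1 + phi_1 = -0.01 + (0.383) = 0.373
Right-hand sides:
  c_0 = sigma^2 (1 + theta_1 psi_1) = 2 * (1 + (-0.01)(0.373)) = 2 * 0.99627 = 1.99254
  c_1 = sigma^2 theta_1 = 2 * (-0.01) = -0.02
  c_2 = 0
Equations for k = 0 and k = 1 (AR order 1):
  gamma(0) = phi_1 gamma(1) + c_0
  gamma(1) = phi_1 gamma(0) + c_1
Substituting the second into the first: gamma(0) (1 - phi_1^2) = c_0 + phi_1 c_1, so
  gamma(0) = (c_0 + phi_1 c_1) / (1 - phi_1^2) = (1.99254 + (0.383)(-0.02)) / (1 - (0.383)^2) = 1.98488 / 0.853311 = 2.326092.
Therefore gamma(0) = 2.3261 (to 4 decimal places).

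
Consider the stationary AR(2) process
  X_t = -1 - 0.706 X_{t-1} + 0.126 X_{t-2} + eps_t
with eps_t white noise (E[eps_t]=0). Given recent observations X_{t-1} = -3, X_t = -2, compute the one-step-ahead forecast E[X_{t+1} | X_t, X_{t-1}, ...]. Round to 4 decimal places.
E[X_{t+1} \mid \mathcal F_t] = 0.0340

For an AR(p) model X_t = c + sum_i phi_i X_{t-i} + eps_t, the
one-step-ahead conditional mean is
  E[X_{t+1} | X_t, ...] = c + sum_i phi_i X_{t+1-i}.
Substitute known values:
  E[X_{t+1} | ...] = -1 + (-0.706) * (-2) + (0.126) * (-3)
                   = 0.0340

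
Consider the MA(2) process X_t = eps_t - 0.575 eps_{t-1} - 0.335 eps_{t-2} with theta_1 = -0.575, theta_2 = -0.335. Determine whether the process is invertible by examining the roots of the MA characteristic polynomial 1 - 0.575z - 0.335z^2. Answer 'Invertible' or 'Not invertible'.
\text{Invertible}

The MA(q) characteristic polynomial is P(z) = 1 - 0.575z - 0.335z^2.
Invertibility requires all roots to lie outside the unit circle, i.e. |z| > 1 for every root.
Set 1 + (-0.575) z + (-0.335) z^2 = 0, i.e. a z^2 + b z + c = 0 with a = -0.335, b = -0.575, c = 1.
Discriminant D = b^2 - 4ac = (-0.575)^2 - 4*(-0.335)*1 = 0.330625 - (-1.34) = 1.670625.
D >= 0, so the roots are real: z = (-b +/- sqrt(D)) / (2a) = (0.575 +/- 1.292527) / (-0.67).
  z_1 = (0.575 + 1.292527) / (-0.67) = -2.7874,   |z_1| = 2.7874.
  z_2 = (0.575 - 1.292527) / (-0.67) = 1.0709,   |z_2| = 1.0709.
Moduli of all roots: 2.7874, 1.0709.
All moduli strictly greater than 1? Yes.
Verdict: Invertible.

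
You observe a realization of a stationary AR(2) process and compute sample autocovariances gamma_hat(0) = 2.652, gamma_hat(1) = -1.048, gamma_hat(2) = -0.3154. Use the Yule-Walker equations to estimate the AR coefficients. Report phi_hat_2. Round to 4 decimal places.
\hat\phi_{2} = -0.3260

The Yule-Walker equations for an AR(p) process read, in matrix form,
  Gamma_p phi = r_p,   with   (Gamma_p)_{ij} = gamma(|i - j|),
                       (r_p)_i = gamma(i),   i,j = 1..p.
Substitute the sample gammas (Toeplitz matrix and right-hand side of size 2):
  Gamma_p = [[2.652, -1.048], [-1.048, 2.652]]
  r_p     = [-1.048, -0.3154]
Written out:
  2.652 phi_1 - 1.048 phi_2 = -1.048
  -1.048 phi_1 + 2.652 phi_2 = -0.3154
Solve by Cramer's rule:
  det = gamma(0)^2 - gamma(1)^2 = (2.652)^2 - (-1.048)^2 = 7.033104 - 1.098304 = 5.9348
  phi_hat_1 = [gamma(1) gamma(0) - gamma(1) gamma(2)] / det = [(-1.048)(2.652) - (-1.048)(-0.3154)] / 5.9348 = -3.1098352 / 5.9348 = -0.524
  phi_hat_2 = [gamma(0) gamma(2) - gamma(1)^2] / det = [(2.652)(-0.3154) - (-1.048)^2] / 5.9348 = -1.9347448 / 5.9348 = -0.326
So phi_hat = [-0.5240, -0.3260].
Therefore phi_hat_2 = -0.3260.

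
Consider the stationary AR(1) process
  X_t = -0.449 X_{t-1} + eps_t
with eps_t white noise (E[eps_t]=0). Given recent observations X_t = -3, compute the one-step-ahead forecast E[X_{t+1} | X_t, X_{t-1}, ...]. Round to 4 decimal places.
E[X_{t+1} \mid \mathcal F_t] = 1.3470

For an AR(p) model X_t = c + sum_i phi_i X_{t-i} + eps_t, the
one-step-ahead conditional mean is
  E[X_{t+1} | X_t, ...] = c + sum_i phi_i X_{t+1-i}.
Substitute known values:
  E[X_{t+1} | ...] = (-0.449) * (-3)
                   = 1.3470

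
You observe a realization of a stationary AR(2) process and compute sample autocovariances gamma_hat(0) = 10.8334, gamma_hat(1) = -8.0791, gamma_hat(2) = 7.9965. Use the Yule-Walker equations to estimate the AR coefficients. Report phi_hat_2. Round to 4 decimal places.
\hat\phi_{2} = 0.4100

The Yule-Walker equations for an AR(p) process read, in matrix form,
  Gamma_p phi = r_p,   with   (Gamma_p)_{ij} = gamma(|i - j|),
                       (r_p)_i = gamma(i),   i,j = 1..p.
Substitute the sample gammas (Toeplitz matrix and right-hand side of size 2):
  Gamma_p = [[10.8334, -8.0791], [-8.0791, 10.8334]]
  r_p     = [-8.0791, 7.9965]
Written out:
  10.8334 phi_1 - 8.0791 phi_2 = -8.0791
  -8.0791 phi_1 + 10.8334 phi_2 = 7.9965
Solve by Cramer's rule:
  det = gamma(0)^2 - gamma(1)^2 = (10.8334)^2 - (-8.0791)^2 = 117.36255556 - 65.27185681 = 52.09069875
  phi_hat_1 = [gamma(1) gamma(0) - gamma(1) gamma(2)] / det = [(-8.0791)(10.8334) - (-8.0791)(7.9965)] / 52.09069875 = -22.91959879 / 52.09069875 = -0.44
  phi_hat_2 = [gamma(0) gamma(2) - gamma(1)^2] / det = [(10.8334)(7.9965) - (-8.0791)^2] / 52.09069875 = 21.35742629 / 52.09069875 = 0.41
So phi_hat = [-0.4400, 0.4100].
Therefore phi_hat_2 = 0.4100.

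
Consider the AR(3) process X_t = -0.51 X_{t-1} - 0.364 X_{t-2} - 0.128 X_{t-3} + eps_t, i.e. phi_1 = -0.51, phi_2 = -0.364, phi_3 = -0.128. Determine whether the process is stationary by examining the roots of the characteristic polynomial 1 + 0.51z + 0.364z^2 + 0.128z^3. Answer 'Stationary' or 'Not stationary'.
\text{Stationary}

The AR(p) characteristic polynomial is P(z) = 1 + 0.51z + 0.364z^2 + 0.128z^3.
Stationarity requires all roots to lie outside the unit circle, i.e. |z| > 1 for every root.
Degree 3: look for a simple real root z0 first, then factor out (1 - z/z0) and solve the remaining quadratic.
Testing z0 = -2.5: P(-2.5) = 1 + (0.51)(-2.5) + (0.364)(-2.5)^2 + (0.128)(-2.5)^3
  = 1 + (-1.275) + (2.275) + (-2) = 0.  So z_0 = -2.5 is a root, |z_0| = 2.5.
Divide out the factor (1 + 0.4 z) = (1 - z/z0) (since 1/z0 = -0.4):
  P(z) = (1 + 0.4 z)(1 + (0.11) z + (0.32) z^2)
  [check: z-coef 0.11 - (-0.4) = 0.51; z^2-coef 0.32 - (-0.4)(0.11) = 0.364; z^3-coef -(-0.4)(0.32) = 0.128.]
Remaining roots from the quadratic factor 1 + (0.11) z + (0.32) z^2:
  Set 1 + (0.11) z + (0.32) z^2 = 0, i.e. a z^2 + b z + c = 0 with a = 0.32, b = 0.11, c = 1.
  Discriminant D = b^2 - 4ac = (0.11)^2 - 4*(0.32)*1 = 0.0121 - (1.28) = -1.2679.
  D < 0, so the roots are the complex-conjugate pair z = (-b +/- i sqrt(-D)) / (2a) = -0.1719 +/- 1.7594i.
  For a conjugate pair |z|^2 = z * conj(z) = (product of roots) = c/a = 1/(0.32) = 3.125, so |z| = sqrt(3.125) = 1.7678 for both roots.
Moduli of all roots: 2.5000, 1.7678, 1.7678.
All moduli strictly greater than 1? Yes.
Verdict: Stationary.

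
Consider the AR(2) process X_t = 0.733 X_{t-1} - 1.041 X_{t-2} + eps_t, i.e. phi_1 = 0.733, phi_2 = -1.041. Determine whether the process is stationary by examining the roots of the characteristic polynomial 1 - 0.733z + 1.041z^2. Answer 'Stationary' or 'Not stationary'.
\text{Not stationary}

The AR(p) characteristic polynomial is P(z) = 1 - 0.733z + 1.041z^2.
Stationarity requires all roots to lie outside the unit circle, i.e. |z| > 1 for every root.
Set 1 + (-0.733) z + (1.041) z^2 = 0, i.e. a z^2 + b z + c = 0 with a = 1.041, b = -0.733, c = 1.
Discriminant D = b^2 - 4ac = (-0.733)^2 - 4*(1.041)*1 = 0.537289 - (4.164) = -3.626711.
D < 0, so the roots are the complex-conjugate pair z = (-b +/- i sqrt(-D)) / (2a) = 0.3521 +/- 0.9147i.
For a conjugate pair |z|^2 = z * conj(z) = (product of roots) = c/a = 1/(1.041) = 0.960615, so |z| = sqrt(0.960615) = 0.9801 for both roots.
Moduli of all roots: 0.9801, 0.9801.
All moduli strictly greater than 1? No.
Verdict: Not stationary.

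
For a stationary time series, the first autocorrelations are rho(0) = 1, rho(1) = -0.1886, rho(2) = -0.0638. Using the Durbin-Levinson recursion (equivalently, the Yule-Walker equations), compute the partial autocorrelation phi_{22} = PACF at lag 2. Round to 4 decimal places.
\phi_{22} = -0.1030

The PACF at lag k is phi_{kk}, the last component of the solution
to the Yule-Walker system G_k phi = r_k where
  (G_k)_{ij} = rho(|i - j|), (r_k)_i = rho(i), i,j = 1..k.
Equivalently, Durbin-Levinson gives phi_{kk} iteratively:
  phi_{11} = rho(1)
  phi_{kk} = [rho(k) - sum_{j=1..k-1} phi_{k-1,j} rho(k-j)]
            / [1 - sum_{j=1..k-1} phi_{k-1,j} rho(j)],
  phi_{k,j} = phi_{k-1,j} - phi_{kk} phi_{k-1,k-j},  j = 1..k-1.
Step k = 1:
  phi_11 = rho(1) = -0.1886.
Step k = 2:
  phi_22 = [rho(2) - phi_11 rho(1)] / [1 - phi_11 rho(1)] = [-0.0638 - (-0.1886)(-0.1886)] / [1 - (-0.1886)(-0.1886)]
         = -0.09936996 / 0.96443004 = -0.103.
Therefore phi_{22} = -0.1030.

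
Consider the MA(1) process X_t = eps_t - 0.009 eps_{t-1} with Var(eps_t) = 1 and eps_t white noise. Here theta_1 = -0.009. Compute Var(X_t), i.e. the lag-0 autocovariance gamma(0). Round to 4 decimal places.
\gamma(0) = 1.0001

For an MA(q) process X_t = eps_t + sum_i theta_i eps_{t-i} with
Var(eps_t) = sigma^2, the variance is
  gamma(0) = sigma^2 * (1 + sum_i theta_i^2).
  sum_i theta_i^2 = (-0.009)^2 = 0.000081.
  gamma(0) = 1 * (1 + 0.000081) = 1 * 1.000081 = 1.000081, which rounds to 1.0001.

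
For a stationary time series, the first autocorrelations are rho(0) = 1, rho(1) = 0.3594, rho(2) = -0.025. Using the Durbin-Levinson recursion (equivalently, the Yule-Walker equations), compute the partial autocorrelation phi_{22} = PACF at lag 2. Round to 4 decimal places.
\phi_{22} = -0.1770

The PACF at lag k is phi_{kk}, the last component of the solution
to the Yule-Walker system G_k phi = r_k where
  (G_k)_{ij} = rho(|i - j|), (r_k)_i = rho(i), i,j = 1..k.
Equivalently, Durbin-Levinson gives phi_{kk} iteratively:
  phi_{11} = rho(1)
  phi_{kk} = [rho(k) - sum_{j=1..k-1} phi_{k-1,j} rho(k-j)]
            / [1 - sum_{j=1..k-1} phi_{k-1,j} rho(j)],
  phi_{k,j} = phi_{k-1,j} - phi_{kk} phi_{k-1,k-j},  j = 1..k-1.
Step k = 1:
  phi_11 = rho(1) = 0.3594.
Step k = 2:
  phi_22 = [rho(2) - phi_11 rho(1)] / [1 - phi_11 rho(1)] = [-0.025 - (0.3594)(0.3594)] / [1 - (0.3594)(0.3594)]
         = -0.15416836 / 0.87083164 = -0.177.
Therefore phi_{22} = -0.1770.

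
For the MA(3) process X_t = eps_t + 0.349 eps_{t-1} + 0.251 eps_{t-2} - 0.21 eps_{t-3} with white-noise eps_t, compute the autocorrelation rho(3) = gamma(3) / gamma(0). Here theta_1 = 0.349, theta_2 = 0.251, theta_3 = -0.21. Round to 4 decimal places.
\rho(3) = -0.1709

For an MA(q) process with theta_0 = 1, the autocovariance is
  gamma(k) = sigma^2 * sum_{i=0..q-k} theta_i * theta_{i+k},
and rho(k) = gamma(k) / gamma(0). Sigma^2 cancels.
  numerator   = (1)*(-0.21) = -0.21.
  denominator = (1)^2 + (0.349)^2 + (0.251)^2 + (-0.21)^2 = 1.228902.
  rho(3) = -0.21 / 1.228902 = -0.1709.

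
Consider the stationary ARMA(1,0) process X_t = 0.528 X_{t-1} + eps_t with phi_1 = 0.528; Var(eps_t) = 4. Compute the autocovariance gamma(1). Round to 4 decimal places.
\gamma(1) = 2.9284

Multiply the model equation by X_{t-k} and take expectations. With theta_0 = psi_0 = 1 and psi_j the MA(infinity) weights, this gives
  gamma(k) - sum_i phi_i gamma(k-i) = c_k,
  c_k = sigma^2 * sum_{j=k..q} theta_j psi_{j-k}   (c_k = 0 for k > q),
using gamma(-m) = gamma(m).
Pure AR (q = 0): c_0 = sigma^2 = 4, c_k = 0 for k >= 1.
Equations for k = 0 and k = 1 (AR order 1):
  gamma(0) = phi_1 gamma(1) + c_0
  gamma(1) = phi_1 gamma(0) + c_1
Substituting the second into the first: gamma(0) (1 - phi_1^2) = c_0 + phi_1 c_1, so
  gamma(0) = c_0 / (1 - phi_1^2) = 4 / (1 - (0.528)^2) = 4 / 0.721216 = 5.546189.
  gamma(1) = phi_1 gamma(0) = (0.528)(5.546189) = 2.928388.
Therefore gamma(1) = 2.9284 (to 4 decimal places).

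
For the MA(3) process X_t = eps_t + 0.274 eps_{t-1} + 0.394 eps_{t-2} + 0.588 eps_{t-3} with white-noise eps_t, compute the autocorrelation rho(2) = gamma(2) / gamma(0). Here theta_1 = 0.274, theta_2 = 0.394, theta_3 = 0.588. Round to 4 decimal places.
\rho(2) = 0.3522

For an MA(q) process with theta_0 = 1, the autocovariance is
  gamma(k) = sigma^2 * sum_{i=0..q-k} theta_i * theta_{i+k},
and rho(k) = gamma(k) / gamma(0). Sigma^2 cancels.
  numerator   = (1)*(0.394) + (0.274)*(0.588) = 0.555112.
  denominator = (1)^2 + (0.274)^2 + (0.394)^2 + (0.588)^2 = 1.576056.
  rho(2) = 0.555112 / 1.576056 = 0.3522.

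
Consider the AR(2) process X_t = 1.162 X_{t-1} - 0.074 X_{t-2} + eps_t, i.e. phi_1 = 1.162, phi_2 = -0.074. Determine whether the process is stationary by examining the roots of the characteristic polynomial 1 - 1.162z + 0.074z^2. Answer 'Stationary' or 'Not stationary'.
\text{Not stationary}

The AR(p) characteristic polynomial is P(z) = 1 - 1.162z + 0.074z^2.
Stationarity requires all roots to lie outside the unit circle, i.e. |z| > 1 for every root.
Set 1 + (-1.162) z + (0.074) z^2 = 0, i.e. a z^2 + b z + c = 0 with a = 0.074, b = -1.162, c = 1.
Discriminant D = b^2 - 4ac = (-1.162)^2 - 4*(0.074)*1 = 1.350244 - (0.296) = 1.054244.
D >= 0, so the roots are real: z = (-b +/- sqrt(D)) / (2a) = (1.162 +/- 1.026764) / (0.148).
  z_1 = (1.162 + 1.026764) / (0.148) = 14.7889,   |z_1| = 14.7889.
  z_2 = (1.162 - 1.026764) / (0.148) = 0.9138,   |z_2| = 0.9138.
Moduli of all roots: 14.7889, 0.9138.
All moduli strictly greater than 1? No.
Verdict: Not stationary.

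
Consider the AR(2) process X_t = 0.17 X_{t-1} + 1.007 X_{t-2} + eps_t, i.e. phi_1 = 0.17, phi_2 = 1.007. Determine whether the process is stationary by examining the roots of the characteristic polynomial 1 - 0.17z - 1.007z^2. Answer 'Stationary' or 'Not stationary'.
\text{Not stationary}

The AR(p) characteristic polynomial is P(z) = 1 - 0.17z - 1.007z^2.
Stationarity requires all roots to lie outside the unit circle, i.e. |z| > 1 for every root.
Set 1 + (-0.17) z + (-1.007) z^2 = 0, i.e. a z^2 + b z + c = 0 with a = -1.007, b = -0.17, c = 1.
Discriminant D = b^2 - 4ac = (-0.17)^2 - 4*(-1.007)*1 = 0.0289 - (-4.028) = 4.0569.
D >= 0, so the roots are real: z = (-b +/- sqrt(D)) / (2a) = (0.17 +/- 2.014175) / (-2.014).
  z_1 = (0.17 + 2.014175) / (-2.014) = -1.0845,   |z_1| = 1.0845.
  z_2 = (0.17 - 2.014175) / (-2.014) = 0.9157,   |z_2| = 0.9157.
Moduli of all roots: 1.0845, 0.9157.
All moduli strictly greater than 1? No.
Verdict: Not stationary.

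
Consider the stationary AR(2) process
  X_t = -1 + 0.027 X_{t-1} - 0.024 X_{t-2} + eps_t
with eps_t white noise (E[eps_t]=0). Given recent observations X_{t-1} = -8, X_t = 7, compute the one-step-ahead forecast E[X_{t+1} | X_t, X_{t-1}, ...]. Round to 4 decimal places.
E[X_{t+1} \mid \mathcal F_t] = -0.6190

For an AR(p) model X_t = c + sum_i phi_i X_{t-i} + eps_t, the
one-step-ahead conditional mean is
  E[X_{t+1} | X_t, ...] = c + sum_i phi_i X_{t+1-i}.
Substitute known values:
  E[X_{t+1} | ...] = -1 + (0.027) * (7) + (-0.024) * (-8)
                   = -0.6190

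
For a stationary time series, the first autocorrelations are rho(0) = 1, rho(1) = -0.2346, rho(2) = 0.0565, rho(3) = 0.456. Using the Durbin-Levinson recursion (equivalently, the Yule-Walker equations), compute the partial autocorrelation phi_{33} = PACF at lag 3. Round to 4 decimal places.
\phi_{33} = 0.4969

The PACF at lag k is phi_{kk}, the last component of the solution
to the Yule-Walker system G_k phi = r_k where
  (G_k)_{ij} = rho(|i - j|), (r_k)_i = rho(i), i,j = 1..k.
Equivalently, Durbin-Levinson gives phi_{kk} iteratively:
  phi_{11} = rho(1)
  phi_{kk} = [rho(k) - sum_{j=1..k-1} phi_{k-1,j} rho(k-j)]
            / [1 - sum_{j=1..k-1} phi_{k-1,j} rho(j)],
  phi_{k,j} = phi_{k-1,j} - phi_{kk} phi_{k-1,k-j},  j = 1..k-1.
Step k = 1:
  phi_11 = rho(1) = -0.2346.
Step k = 2:
  phi_22 = [rho(2) - phi_11 rho(1)] / [1 - phi_11 rho(1)] = [0.0565 - (-0.2346)(-0.2346)] / [1 - (-0.2346)(-0.2346)]
         = 0.00146284 / 0.94496284 = 0.001548.
  Update: phi_21 = phi_11 - phi_22 phi_11 = -0.2346 - (0.001548)(-0.2346) = -0.234237.
Step k = 3:
  phi_33 = [rho(3) - phi_21 rho(2) - phi_22 rho(1)] / [1 - phi_21 rho(1) - phi_22 rho(2)]
    numerator   = 0.456 - (-0.234237)(0.0565) - (0.001548)(-0.2346) = 0.46959755
    denominator = 1 - (-0.234237)(-0.2346) - (0.001548)(0.0565) = 0.94496058
  phi_33 = 0.46959755 / 0.94496058 = 0.4969.
Therefore phi_{33} = 0.4969.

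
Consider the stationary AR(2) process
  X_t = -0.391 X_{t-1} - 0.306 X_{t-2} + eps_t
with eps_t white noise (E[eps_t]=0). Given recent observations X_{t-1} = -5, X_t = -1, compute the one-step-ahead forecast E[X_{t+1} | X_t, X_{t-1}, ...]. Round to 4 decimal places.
E[X_{t+1} \mid \mathcal F_t] = 1.9210

For an AR(p) model X_t = c + sum_i phi_i X_{t-i} + eps_t, the
one-step-ahead conditional mean is
  E[X_{t+1} | X_t, ...] = c + sum_i phi_i X_{t+1-i}.
Substitute known values:
  E[X_{t+1} | ...] = (-0.391) * (-1) + (-0.306) * (-5)
                   = 1.9210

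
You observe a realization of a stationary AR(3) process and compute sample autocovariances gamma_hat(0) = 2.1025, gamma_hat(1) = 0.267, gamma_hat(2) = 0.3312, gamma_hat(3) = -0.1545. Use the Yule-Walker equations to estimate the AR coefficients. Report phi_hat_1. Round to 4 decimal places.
\hat\phi_{1} = 0.1250

The Yule-Walker equations for an AR(p) process read, in matrix form,
  Gamma_p phi = r_p,   with   (Gamma_p)_{ij} = gamma(|i - j|),
                       (r_p)_i = gamma(i),   i,j = 1..p.
Substitute the sample gammas (Toeplitz matrix and right-hand side of size 3):
  Gamma_p = [[2.1025, 0.267, 0.3312], [0.267, 2.1025, 0.267], [0.3312, 0.267, 2.1025]]
  r_p     = [0.267, 0.3312, -0.1545]
Written out (R1..R3):
  (R1) 2.1025 phi_1 + 0.267 phi_2 + 0.3312 phi_3 = 0.267
  (R2) 0.267 phi_1 + 2.1025 phi_2 + 0.267 phi_3 = 0.3312
  (R3) 0.3312 phi_1 + 0.267 phi_2 + 2.1025 phi_3 = -0.1545
Gaussian elimination:
  R2 <- R2 - (0.267/2.1025) R1 = R2 - (0.126992) R1:  2.068593 phi_2 + 0.22494 phi_3 = 0.297293
  R3 <- R3 - (0.3312/2.1025) R1 = R3 - (0.157527) R1:  0.22494 phi_2 + 2.050327 phi_3 = -0.19656
  R3 <- R3 - (0.22494/2.068593) R2 = R3 - (0.108741) R2:  2.025867 phi_3 = -0.228888
Back-substitution:
  phi_hat_3 = -0.228888 / 2.025867 = -0.112983
  phi_hat_2 = (0.297293 - (0.22494)(-0.112983)) / 2.068593 = 0.156003
  phi_hat_1 = (0.267 - (0.267)(0.156003) - (0.3312)(-0.112983)) / 2.1025 = 0.124978
So phi_hat = [0.1250, 0.1560, -0.1130].
Therefore phi_hat_1 = 0.1250.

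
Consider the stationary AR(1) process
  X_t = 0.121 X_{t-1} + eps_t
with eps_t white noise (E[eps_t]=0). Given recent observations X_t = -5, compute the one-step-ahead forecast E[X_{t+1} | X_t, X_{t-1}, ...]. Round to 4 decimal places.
E[X_{t+1} \mid \mathcal F_t] = -0.6050

For an AR(p) model X_t = c + sum_i phi_i X_{t-i} + eps_t, the
one-step-ahead conditional mean is
  E[X_{t+1} | X_t, ...] = c + sum_i phi_i X_{t+1-i}.
Substitute known values:
  E[X_{t+1} | ...] = (0.121) * (-5)
                   = -0.6050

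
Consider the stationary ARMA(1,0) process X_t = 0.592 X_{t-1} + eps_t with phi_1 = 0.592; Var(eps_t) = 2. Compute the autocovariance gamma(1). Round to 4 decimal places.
\gamma(1) = 1.8228

Multiply the model equation by X_{t-k} and take expectations. With theta_0 = psi_0 = 1 and psi_j the MA(infinity) weights, this gives
  gamma(k) - sum_i phi_i gamma(k-i) = c_k,
  c_k = sigma^2 * sum_{j=k..q} theta_j psi_{j-k}   (c_k = 0 for k > q),
using gamma(-m) = gamma(m).
Pure AR (q = 0): c_0 = sigma^2 = 2, c_k = 0 for k >= 1.
Equations for k = 0 and k = 1 (AR order 1):
  gamma(0) = phi_1 gamma(1) + c_0
  gamma(1) = phi_1 gamma(0) + c_1
Substituting the second into the first: gamma(0) (1 - phi_1^2) = c_0 + phi_1 c_1, so
  gamma(0) = c_0 / (1 - phi_1^2) = 2 / (1 - (0.592)^2) = 2 / 0.649536 = 3.079121.
  gamma(1) = phi_1 gamma(0) = (0.592)(3.079121) = 1.82284.
Therefore gamma(1) = 1.8228 (to 4 decimal places).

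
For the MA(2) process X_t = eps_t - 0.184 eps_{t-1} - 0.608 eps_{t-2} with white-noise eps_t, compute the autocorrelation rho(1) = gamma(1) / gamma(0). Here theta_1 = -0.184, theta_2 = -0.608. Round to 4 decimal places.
\rho(1) = -0.0514

For an MA(q) process with theta_0 = 1, the autocovariance is
  gamma(k) = sigma^2 * sum_{i=0..q-k} theta_i * theta_{i+k},
and rho(k) = gamma(k) / gamma(0). Sigma^2 cancels.
  numerator   = (1)*(-0.184) + (-0.184)*(-0.608) = -0.072128.
  denominator = (1)^2 + (-0.184)^2 + (-0.608)^2 = 1.40352.
  rho(1) = -0.072128 / 1.40352 = -0.0514.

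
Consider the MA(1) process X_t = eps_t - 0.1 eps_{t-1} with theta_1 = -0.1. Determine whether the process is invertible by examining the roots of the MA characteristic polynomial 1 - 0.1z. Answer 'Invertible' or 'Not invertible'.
\text{Invertible}

The MA(q) characteristic polynomial is P(z) = 1 - 0.1z.
Invertibility requires all roots to lie outside the unit circle, i.e. |z| > 1 for every root.
This is linear in z: 1 + (-0.1) z = 0  =>  z = -1/(-0.1) = 10,  |z| = 10.
Moduli of all roots: 10.0000.
All moduli strictly greater than 1? Yes.
Verdict: Invertible.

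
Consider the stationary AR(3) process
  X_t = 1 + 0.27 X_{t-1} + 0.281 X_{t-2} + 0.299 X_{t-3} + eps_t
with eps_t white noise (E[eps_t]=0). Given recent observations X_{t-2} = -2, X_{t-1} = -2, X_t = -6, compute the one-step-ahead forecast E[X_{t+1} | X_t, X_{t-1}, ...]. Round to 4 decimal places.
E[X_{t+1} \mid \mathcal F_t] = -1.7800

For an AR(p) model X_t = c + sum_i phi_i X_{t-i} + eps_t, the
one-step-ahead conditional mean is
  E[X_{t+1} | X_t, ...] = c + sum_i phi_i X_{t+1-i}.
Substitute known values:
  E[X_{t+1} | ...] = 1 + (0.27) * (-6) + (0.281) * (-2) + (0.299) * (-2)
                   = -1.7800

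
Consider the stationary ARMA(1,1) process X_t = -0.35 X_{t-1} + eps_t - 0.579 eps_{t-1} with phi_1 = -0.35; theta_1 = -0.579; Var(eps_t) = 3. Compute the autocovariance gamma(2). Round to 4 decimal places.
\gamma(2) = 1.3369

Multiply the model equation by X_{t-k} and take expectations. With theta_0 = psi_0 = 1 and psi_j the MA(infinity) weights, this gives
  gamma(k) - sum_i phi_i gamma(k-i) = c_k,
  c_k = sigma^2 * sum_{j=k..q} theta_j psi_{j-k}   (c_k = 0 for k > q),
using gamma(-m) = gamma(m).
psi-weights needed (psi_j = theta_j + sum_i phi_i psi_{j-i}):
  psi_1 = theta_1 + phi_1 = -0.579 + (-0.35) = -0.929
Right-hand sides:
  c_0 = sigma^2 (1 + theta_1 psi_1) = 3 * (1 + (-0.579)(-0.929)) = 3 * 1.537891 = 4.613673
  c_1 = sigma^2 theta_1 = 3 * (-0.579) = -1.737
  c_2 = 0
Equations for k = 0 and k = 1 (AR order 1):
  gamma(0) = phi_1 gamma(1) + c_0
  gamma(1) = phi_1 gamma(0) + c_1
Substituting the second into the first: gamma(0) (1 - phi_1^2) = c_0 + phi_1 c_1, so
  gamma(0) = (c_0 + phi_1 c_1) / (1 - phi_1^2) = (4.613673 + (-0.35)(-1.737)) / (1 - (-0.35)^2) = 5.221623 / 0.8775 = 5.950568.
  gamma(1) = phi_1 gamma(0) + c_1 = (-0.35)(5.950568) + (-1.737) = -3.819699.
For k = 2 (> q): gamma(2) = phi_1 gamma(1) = (-0.35)(-3.819699) = 1.336895.
Therefore gamma(2) = 1.3369 (to 4 decimal places).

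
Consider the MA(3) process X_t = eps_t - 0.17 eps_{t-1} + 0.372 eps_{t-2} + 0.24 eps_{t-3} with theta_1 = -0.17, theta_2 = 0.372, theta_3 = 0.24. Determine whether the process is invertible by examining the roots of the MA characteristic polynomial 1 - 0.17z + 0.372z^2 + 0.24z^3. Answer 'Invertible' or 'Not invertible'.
\text{Invertible}

The MA(q) characteristic polynomial is P(z) = 1 - 0.17z + 0.372z^2 + 0.24z^3.
Invertibility requires all roots to lie outside the unit circle, i.e. |z| > 1 for every root.
Degree 3: look for a simple real root z0 first, then factor out (1 - z/z0) and solve the remaining quadratic.
Testing z0 = -2.5: P(-2.5) = 1 + (-0.17)(-2.5) + (0.372)(-2.5)^2 + (0.24)(-2.5)^3
  = 1 + (0.425) + (2.325) + (-3.75) = 0.  So z_0 = -2.5 is a root, |z_0| = 2.5.
Divide out the factor (1 + 0.4 z) = (1 - z/z0) (since 1/z0 = -0.4):
  P(z) = (1 + 0.4 z)(1 + (-0.57) z + (0.6) z^2)
  [check: z-coef -0.57 - (-0.4) = -0.17; z^2-coef 0.6 - (-0.4)(-0.57) = 0.372; z^3-coef -(-0.4)(0.6) = 0.24.]
Remaining roots from the quadratic factor 1 + (-0.57) z + (0.6) z^2:
  Set 1 + (-0.57) z + (0.6) z^2 = 0, i.e. a z^2 + b z + c = 0 with a = 0.6, b = -0.57, c = 1.
  Discriminant D = b^2 - 4ac = (-0.57)^2 - 4*(0.6)*1 = 0.3249 - (2.4) = -2.0751.
  D < 0, so the roots are the complex-conjugate pair z = (-b +/- i sqrt(-D)) / (2a) = 0.475 +/- 1.2004i.
  For a conjugate pair |z|^2 = z * conj(z) = (product of roots) = c/a = 1/(0.6) = 1.666667, so |z| = sqrt(1.666667) = 1.291 for both roots.
Moduli of all roots: 2.5000, 1.2910, 1.2910.
All moduli strictly greater than 1? Yes.
Verdict: Invertible.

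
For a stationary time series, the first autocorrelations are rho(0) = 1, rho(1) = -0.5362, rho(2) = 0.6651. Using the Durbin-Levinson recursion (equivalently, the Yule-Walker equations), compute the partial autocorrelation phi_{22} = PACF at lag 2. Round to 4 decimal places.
\phi_{22} = 0.5300

The PACF at lag k is phi_{kk}, the last component of the solution
to the Yule-Walker system G_k phi = r_k where
  (G_k)_{ij} = rho(|i - j|), (r_k)_i = rho(i), i,j = 1..k.
Equivalently, Durbin-Levinson gives phi_{kk} iteratively:
  phi_{11} = rho(1)
  phi_{kk} = [rho(k) - sum_{j=1..k-1} phi_{k-1,j} rho(k-j)]
            / [1 - sum_{j=1..k-1} phi_{k-1,j} rho(j)],
  phi_{k,j} = phi_{k-1,j} - phi_{kk} phi_{k-1,k-j},  j = 1..k-1.
Step k = 1:
  phi_11 = rho(1) = -0.5362.
Step k = 2:
  phi_22 = [rho(2) - phi_11 rho(1)] / [1 - phi_11 rho(1)] = [0.6651 - (-0.5362)(-0.5362)] / [1 - (-0.5362)(-0.5362)]
         = 0.37758956 / 0.71248956 = 0.53.
Therefore phi_{22} = 0.5300.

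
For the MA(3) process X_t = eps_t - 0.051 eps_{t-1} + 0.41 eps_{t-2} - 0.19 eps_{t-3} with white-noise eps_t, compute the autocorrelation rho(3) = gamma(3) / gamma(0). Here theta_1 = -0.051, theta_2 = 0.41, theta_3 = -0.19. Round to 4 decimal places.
\rho(3) = -0.1574

For an MA(q) process with theta_0 = 1, the autocovariance is
  gamma(k) = sigma^2 * sum_{i=0..q-k} theta_i * theta_{i+k},
and rho(k) = gamma(k) / gamma(0). Sigma^2 cancels.
  numerator   = (1)*(-0.19) = -0.19.
  denominator = (1)^2 + (-0.051)^2 + (0.41)^2 + (-0.19)^2 = 1.206801.
  rho(3) = -0.19 / 1.206801 = -0.1574.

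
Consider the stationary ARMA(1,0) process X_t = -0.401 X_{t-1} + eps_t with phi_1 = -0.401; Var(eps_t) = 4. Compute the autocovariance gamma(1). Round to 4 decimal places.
\gamma(1) = -1.9113

Multiply the model equation by X_{t-k} and take expectations. With theta_0 = psi_0 = 1 and psi_j the MA(infinity) weights, this gives
  gamma(k) - sum_i phi_i gamma(k-i) = c_k,
  c_k = sigma^2 * sum_{j=k..q} theta_j psi_{j-k}   (c_k = 0 for k > q),
using gamma(-m) = gamma(m).
Pure AR (q = 0): c_0 = sigma^2 = 4, c_k = 0 for k >= 1.
Equations for k = 0 and k = 1 (AR order 1):
  gamma(0) = phi_1 gamma(1) + c_0
  gamma(1) = phi_1 gamma(0) + c_1
Substituting the second into the first: gamma(0) (1 - phi_1^2) = c_0 + phi_1 c_1, so
  gamma(0) = c_0 / (1 - phi_1^2) = 4 / (1 - (-0.401)^2) = 4 / 0.839199 = 4.76645.
  gamma(1) = phi_1 gamma(0) = (-0.401)(4.76645) = -1.911346.
Therefore gamma(1) = -1.9113 (to 4 decimal places).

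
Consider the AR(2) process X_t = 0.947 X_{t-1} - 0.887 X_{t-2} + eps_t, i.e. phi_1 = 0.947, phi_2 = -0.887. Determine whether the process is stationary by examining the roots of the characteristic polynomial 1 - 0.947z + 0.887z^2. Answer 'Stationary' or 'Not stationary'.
\text{Stationary}

The AR(p) characteristic polynomial is P(z) = 1 - 0.947z + 0.887z^2.
Stationarity requires all roots to lie outside the unit circle, i.e. |z| > 1 for every root.
Set 1 + (-0.947) z + (0.887) z^2 = 0, i.e. a z^2 + b z + c = 0 with a = 0.887, b = -0.947, c = 1.
Discriminant D = b^2 - 4ac = (-0.947)^2 - 4*(0.887)*1 = 0.896809 - (3.548) = -2.651191.
D < 0, so the roots are the complex-conjugate pair z = (-b +/- i sqrt(-D)) / (2a) = 0.5338 +/- 0.9178i.
For a conjugate pair |z|^2 = z * conj(z) = (product of roots) = c/a = 1/(0.887) = 1.127396, so |z| = sqrt(1.127396) = 1.0618 for both roots.
Moduli of all roots: 1.0618, 1.0618.
All moduli strictly greater than 1? Yes.
Verdict: Stationary.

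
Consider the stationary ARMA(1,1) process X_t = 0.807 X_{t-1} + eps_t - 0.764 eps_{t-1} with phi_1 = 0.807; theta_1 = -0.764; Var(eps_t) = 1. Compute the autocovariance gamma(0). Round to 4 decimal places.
\gamma(0) = 1.0053

Multiply the model equation by X_{t-k} and take expectations. With theta_0 = psi_0 = 1 and psi_j the MA(infinity) weights, this gives
  gamma(k) - sum_i phi_i gamma(k-i) = c_k,
  c_k = sigma^2 * sum_{j=k..q} theta_j psi_{j-k}   (c_k = 0 for k > q),
using gamma(-m) = gamma(m).
psi-weights needed (psi_j = theta_j + sum_i phi_i psi_{j-i}):
  psi_1 = theta_1 + phi_1 = -0.764 + (0.807) = 0.043
Right-hand sides:
  c_0 = sigma^2 (1 + theta_1 psi_1) = 1 * (1 + (-0.764)(0.043)) = 1 * 0.967148 = 0.967148
  c_1 = sigma^2 theta_1 = 1 * (-0.764) = -0.764
  c_2 = 0
Equations for k = 0 and k = 1 (AR order 1):
  gamma(0) = phi_1 gamma(1) + c_0
  gamma(1) = phi_1 gamma(0) + c_1
Substituting the second into the first: gamma(0) (1 - phi_1^2) = c_0 + phi_1 c_1, so
  gamma(0) = (c_0 + phi_1 c_1) / (1 - phi_1^2) = (0.967148 + (0.807)(-0.764)) / (1 - (0.807)^2) = 0.3506 / 0.348751 = 1.005302.
Therefore gamma(0) = 1.0053 (to 4 decimal places).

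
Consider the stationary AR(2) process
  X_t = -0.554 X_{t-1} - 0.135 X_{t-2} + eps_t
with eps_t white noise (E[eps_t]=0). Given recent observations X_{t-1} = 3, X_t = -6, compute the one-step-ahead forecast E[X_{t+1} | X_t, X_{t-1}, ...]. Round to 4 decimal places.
E[X_{t+1} \mid \mathcal F_t] = 2.9190

For an AR(p) model X_t = c + sum_i phi_i X_{t-i} + eps_t, the
one-step-ahead conditional mean is
  E[X_{t+1} | X_t, ...] = c + sum_i phi_i X_{t+1-i}.
Substitute known values:
  E[X_{t+1} | ...] = (-0.554) * (-6) + (-0.135) * (3)
                   = 2.9190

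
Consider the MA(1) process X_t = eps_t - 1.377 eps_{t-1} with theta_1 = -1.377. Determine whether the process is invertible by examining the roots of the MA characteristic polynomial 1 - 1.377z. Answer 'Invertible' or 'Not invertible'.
\text{Not invertible}

The MA(q) characteristic polynomial is P(z) = 1 - 1.377z.
Invertibility requires all roots to lie outside the unit circle, i.e. |z| > 1 for every root.
This is linear in z: 1 + (-1.377) z = 0  =>  z = -1/(-1.377) = 0.726216,  |z| = 0.726216.
Moduli of all roots: 0.7262.
All moduli strictly greater than 1? No.
Verdict: Not invertible.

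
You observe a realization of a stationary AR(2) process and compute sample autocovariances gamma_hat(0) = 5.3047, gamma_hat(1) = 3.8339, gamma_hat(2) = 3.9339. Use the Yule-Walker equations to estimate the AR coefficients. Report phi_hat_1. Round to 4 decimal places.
\hat\phi_{1} = 0.3910

The Yule-Walker equations for an AR(p) process read, in matrix form,
  Gamma_p phi = r_p,   with   (Gamma_p)_{ij} = gamma(|i - j|),
                       (r_p)_i = gamma(i),   i,j = 1..p.
Substitute the sample gammas (Toeplitz matrix and right-hand side of size 2):
  Gamma_p = [[5.3047, 3.8339], [3.8339, 5.3047]]
  r_p     = [3.8339, 3.9339]
Written out:
  5.3047 phi_1 + 3.8339 phi_2 = 3.8339
  3.8339 phi_1 + 5.3047 phi_2 = 3.9339
Solve by Cramer's rule:
  det = gamma(0)^2 - gamma(1)^2 = (5.3047)^2 - (3.8339)^2 = 28.13984209 - 14.69878921 = 13.44105288
  phi_hat_1 = [gamma(1) gamma(0) - gamma(1) gamma(2)] / det = [(3.8339)(5.3047) - (3.8339)(3.9339)] / 13.44105288 = 5.25551012 / 13.44105288 = 0.391
  phi_hat_2 = [gamma(0) gamma(2) - gamma(1)^2] / det = [(5.3047)(3.9339) - (3.8339)^2] / 13.44105288 = 6.16937012 / 13.44105288 = 0.459
So phi_hat = [0.3910, 0.4590].
Therefore phi_hat_1 = 0.3910.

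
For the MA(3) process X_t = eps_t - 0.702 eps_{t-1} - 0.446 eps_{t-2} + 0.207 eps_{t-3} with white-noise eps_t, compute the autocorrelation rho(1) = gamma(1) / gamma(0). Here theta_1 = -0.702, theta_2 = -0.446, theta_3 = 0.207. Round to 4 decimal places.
\rho(1) = -0.2774

For an MA(q) process with theta_0 = 1, the autocovariance is
  gamma(k) = sigma^2 * sum_{i=0..q-k} theta_i * theta_{i+k},
and rho(k) = gamma(k) / gamma(0). Sigma^2 cancels.
  numerator   = (1)*(-0.702) + (-0.702)*(-0.446) + (-0.446)*(0.207) = -0.48123.
  denominator = (1)^2 + (-0.702)^2 + (-0.446)^2 + (0.207)^2 = 1.734569.
  rho(1) = -0.48123 / 1.734569 = -0.2774.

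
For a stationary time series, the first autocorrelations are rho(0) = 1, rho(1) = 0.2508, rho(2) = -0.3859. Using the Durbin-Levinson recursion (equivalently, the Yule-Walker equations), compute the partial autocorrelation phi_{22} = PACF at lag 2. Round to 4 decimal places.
\phi_{22} = -0.4789

The PACF at lag k is phi_{kk}, the last component of the solution
to the Yule-Walker system G_k phi = r_k where
  (G_k)_{ij} = rho(|i - j|), (r_k)_i = rho(i), i,j = 1..k.
Equivalently, Durbin-Levinson gives phi_{kk} iteratively:
  phi_{11} = rho(1)
  phi_{kk} = [rho(k) - sum_{j=1..k-1} phi_{k-1,j} rho(k-j)]
            / [1 - sum_{j=1..k-1} phi_{k-1,j} rho(j)],
  phi_{k,j} = phi_{k-1,j} - phi_{kk} phi_{k-1,k-j},  j = 1..k-1.
Step k = 1:
  phi_11 = rho(1) = 0.2508.
Step k = 2:
  phi_22 = [rho(2) - phi_11 rho(1)] / [1 - phi_11 rho(1)] = [-0.3859 - (0.2508)(0.2508)] / [1 - (0.2508)(0.2508)]
         = -0.44880064 / 0.93709936 = -0.4789.
Therefore phi_{22} = -0.4789.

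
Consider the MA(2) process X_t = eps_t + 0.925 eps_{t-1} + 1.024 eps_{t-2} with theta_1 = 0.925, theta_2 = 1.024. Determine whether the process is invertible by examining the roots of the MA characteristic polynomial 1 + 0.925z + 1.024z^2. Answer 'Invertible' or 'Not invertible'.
\text{Not invertible}

The MA(q) characteristic polynomial is P(z) = 1 + 0.925z + 1.024z^2.
Invertibility requires all roots to lie outside the unit circle, i.e. |z| > 1 for every root.
Set 1 + (0.925) z + (1.024) z^2 = 0, i.e. a z^2 + b z + c = 0 with a = 1.024, b = 0.925, c = 1.
Discriminant D = b^2 - 4ac = (0.925)^2 - 4*(1.024)*1 = 0.855625 - (4.096) = -3.240375.
D < 0, so the roots are the complex-conjugate pair z = (-b +/- i sqrt(-D)) / (2a) = -0.4517 +/- 0.879i.
For a conjugate pair |z|^2 = z * conj(z) = (product of roots) = c/a = 1/(1.024) = 0.976562, so |z| = sqrt(0.976562) = 0.9882 for both roots.
Moduli of all roots: 0.9882, 0.9882.
All moduli strictly greater than 1? No.
Verdict: Not invertible.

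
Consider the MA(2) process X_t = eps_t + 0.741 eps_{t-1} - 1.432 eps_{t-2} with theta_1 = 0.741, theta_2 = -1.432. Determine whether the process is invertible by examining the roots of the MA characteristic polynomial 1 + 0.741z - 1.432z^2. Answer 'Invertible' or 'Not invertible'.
\text{Not invertible}

The MA(q) characteristic polynomial is P(z) = 1 + 0.741z - 1.432z^2.
Invertibility requires all roots to lie outside the unit circle, i.e. |z| > 1 for every root.
Set 1 + (0.741) z + (-1.432) z^2 = 0, i.e. a z^2 + b z + c = 0 with a = -1.432, b = 0.741, c = 1.
Discriminant D = b^2 - 4ac = (0.741)^2 - 4*(-1.432)*1 = 0.549081 - (-5.728) = 6.277081.
D >= 0, so the roots are real: z = (-b +/- sqrt(D)) / (2a) = (-0.741 +/- 2.50541) / (-2.864).
  z_1 = (-0.741 + 2.50541) / (-2.864) = -0.6161,   |z_1| = 0.6161.
  z_2 = (-0.741 - 2.50541) / (-2.864) = 1.1335,   |z_2| = 1.1335.
Moduli of all roots: 0.6161, 1.1335.
All moduli strictly greater than 1? No.
Verdict: Not invertible.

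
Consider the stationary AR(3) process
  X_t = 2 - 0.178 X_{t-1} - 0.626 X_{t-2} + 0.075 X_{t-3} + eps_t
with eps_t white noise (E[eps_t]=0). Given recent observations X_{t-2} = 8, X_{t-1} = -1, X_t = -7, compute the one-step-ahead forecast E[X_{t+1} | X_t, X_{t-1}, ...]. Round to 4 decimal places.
E[X_{t+1} \mid \mathcal F_t] = 4.4720

For an AR(p) model X_t = c + sum_i phi_i X_{t-i} + eps_t, the
one-step-ahead conditional mean is
  E[X_{t+1} | X_t, ...] = c + sum_i phi_i X_{t+1-i}.
Substitute known values:
  E[X_{t+1} | ...] = 2 + (-0.178) * (-7) + (-0.626) * (-1) + (0.075) * (8)
                   = 4.4720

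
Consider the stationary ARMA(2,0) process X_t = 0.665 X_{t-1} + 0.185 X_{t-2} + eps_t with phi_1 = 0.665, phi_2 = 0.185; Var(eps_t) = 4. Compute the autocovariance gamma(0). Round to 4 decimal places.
\gamma(0) = 12.3921

Multiply the model equation by X_{t-k} and take expectations. With theta_0 = psi_0 = 1 and psi_j the MA(infinity) weights, this gives
  gamma(k) - sum_i phi_i gamma(k-i) = c_k,
  c_k = sigma^2 * sum_{j=k..q} theta_j psi_{j-k}   (c_k = 0 for k > q),
using gamma(-m) = gamma(m).
Pure AR (q = 0): c_0 = sigma^2 = 4, c_k = 0 for k >= 1.
Equations for k = 0, 1, 2 (AR order 2, c_2 = 0):
  (E0) gamma(0) = phi_1 gamma(1) + phi_2 gamma(2) + c_0
  (E1) gamma(1) = phi_1 gamma(0) + phi_2 gamma(1) + c_1
  (E2) gamma(2) = phi_1 gamma(1) + phi_2 gamma(0)
From (E1): gamma(1) = A gamma(0) + B with
  A = phi_1 / (1 - phi_2) = 0.665 / 0.815 = 0.815951,   B = c_1 / (1 - phi_2) = 0 / 0.815 = 0.
Insert (E2) into (E0): gamma(0) (1 - phi_2^2) = phi_1 (1 + phi_2) gamma(1) + c_0.
  phi_1 (1 + phi_2) = (0.665)(1.185) = 0.788025,   1 - phi_2^2 = 0.965775.
Replace gamma(1) by A gamma(0) + B and collect gamma(0):
  gamma(0) [0.965775 - (0.788025)(0.815951)] = c_0 = 4
  gamma(0) * 0.322785 = 4
  gamma(0) = 4 / 0.322785 = 12.392139.
Therefore gamma(0) = 12.3921 (to 4 decimal places).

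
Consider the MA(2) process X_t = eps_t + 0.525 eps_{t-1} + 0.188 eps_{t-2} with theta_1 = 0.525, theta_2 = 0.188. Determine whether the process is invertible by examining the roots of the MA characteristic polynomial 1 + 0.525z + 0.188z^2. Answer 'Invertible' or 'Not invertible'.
\text{Invertible}

The MA(q) characteristic polynomial is P(z) = 1 + 0.525z + 0.188z^2.
Invertibility requires all roots to lie outside the unit circle, i.e. |z| > 1 for every root.
Set 1 + (0.525) z + (0.188) z^2 = 0, i.e. a z^2 + b z + c = 0 with a = 0.188, b = 0.525, c = 1.
Discriminant D = b^2 - 4ac = (0.525)^2 - 4*(0.188)*1 = 0.275625 - (0.752) = -0.476375.
D < 0, so the roots are the complex-conjugate pair z = (-b +/- i sqrt(-D)) / (2a) = -1.3963 +/- 1.8356i.
For a conjugate pair |z|^2 = z * conj(z) = (product of roots) = c/a = 1/(0.188) = 5.319149, so |z| = sqrt(5.319149) = 2.3063 for both roots.
Moduli of all roots: 2.3063, 2.3063.
All moduli strictly greater than 1? Yes.
Verdict: Invertible.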